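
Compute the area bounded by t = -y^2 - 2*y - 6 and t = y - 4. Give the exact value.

1/6

Both boundary curves give t as a function of y, so integrate with respect to y. Setting them equal: -y^2 - 3*y - 2 = 0, i.e. -(y + 1)*(y + 2) = 0, so they meet at y = -2, -1.
For y in [-2, -1], t = -y^2 - 2*y - 6 is on the right; area = ∫[-2,-1] (-y^2 - 3*y - 2) dy = 1/6.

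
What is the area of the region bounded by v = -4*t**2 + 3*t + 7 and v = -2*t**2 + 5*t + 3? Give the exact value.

9

Set the curves equal: -4*t**2 + 3*t + 7 = -2*t**2 + 5*t + 3, so -2*t**2 - 2*t + 4 = 0, which factors as -2*(t - 1)*(t + 2) = 0. The curves meet at t = -2, 1.
On [-2, 1], v = -4*t**2 + 3*t + 7 is on top; that piece has area ∫[-2,1] (-2*t**2 - 2*t + 4) dt = 9.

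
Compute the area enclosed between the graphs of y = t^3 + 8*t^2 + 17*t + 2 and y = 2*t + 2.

Set the curves equal: t^3 + 8*t^2 + 17*t + 2 = 2*t + 2, so t^3 + 8*t^2 + 15*t = 0, which factors as t*(t + 3)*(t + 5) = 0. The curves meet at t = -5, -3, 0.
On [-5, -3], y = t^3 + 8*t^2 + 17*t + 2 is on top; that piece has area ∫[-5,-3] (t^3 + 8*t^2 + 15*t) dt = 16/3.
On [-3, 0], y = 2*t + 2 is on top; that piece has area ∫[-3,0] (-(t^3 + 8*t^2 + 15*t)) dt = 63/4.
Total enclosed area = 16/3 + 63/4 = 253/12.

253/12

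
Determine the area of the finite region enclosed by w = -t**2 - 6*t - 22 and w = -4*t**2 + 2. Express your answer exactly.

Set the curves equal: -t**2 - 6*t - 22 = -4*t**2 + 2, so 3*t**2 - 6*t - 24 = 0, which factors as 3*(t - 4)*(t + 2) = 0. The curves meet at t = -2, 4.
On [-2, 4], w = -4*t**2 + 2 is on top; that piece has area ∫[-2,4] (-(3*t**2 - 6*t - 24)) dt = 108.

108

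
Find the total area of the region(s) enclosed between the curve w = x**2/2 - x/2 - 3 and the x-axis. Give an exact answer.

125/12

The curve meets the x-axis where x**2/2 - x/2 - 3 = 0, i.e. (x - 3)*(x + 2)/2 = 0, at x = -2, 3.
On [-2, 3] the curve lies below the axis; ∫[-2,3] (x**2/2 - x/2 - 3) dx = -125/12, giving area 125/12.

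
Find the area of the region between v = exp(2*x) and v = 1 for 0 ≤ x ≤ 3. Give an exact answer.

On [0, 3], (exp(2*x)) - (1) = exp(2*x) - 1 is ≥ 0 throughout, so the area is a single integral of |exp(2*x) - 1|.
∫[0,3] (exp(2*x) - 1) dx = -7/2 + exp(6)/2.

-7/2 + exp(6)/2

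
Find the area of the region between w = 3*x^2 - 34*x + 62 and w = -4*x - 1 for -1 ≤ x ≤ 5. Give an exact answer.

The difference (3*x^2 - 34*x + 62) - (-4*x - 1) = 3*x^2 - 30*x + 63 changes sign at x = 3 inside [-1, 5], so split the integral there.
∫[-1,3] (3*x^2 - 30*x + 63) dx = 160.
∫[3,5] (3*x^2 - 30*x + 63) dx = -16; the area of that piece is 16.
Total area = 160 + 16 = 176.

176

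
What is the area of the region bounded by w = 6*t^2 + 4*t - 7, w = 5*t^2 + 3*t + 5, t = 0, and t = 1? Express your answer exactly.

67/6

On [0, 1], (6*t^2 + 4*t - 7) - (5*t^2 + 3*t + 5) = t^2 + t - 12 is ≤ 0 throughout, so the area is a single integral of |t^2 + t - 12|.
∫[0,1] (t^2 + t - 12) dt = -67/6; the area of that piece is 67/6.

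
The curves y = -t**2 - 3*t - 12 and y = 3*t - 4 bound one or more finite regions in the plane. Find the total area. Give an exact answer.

Set the curves equal: -t**2 - 3*t - 12 = 3*t - 4, so -t**2 - 6*t - 8 = 0, which factors as -(t + 2)*(t + 4) = 0. The curves meet at t = -4, -2.
On [-4, -2], y = -t**2 - 3*t - 12 is on top; that piece has area ∫[-4,-2] (-t**2 - 6*t - 8) dt = 4/3.

4/3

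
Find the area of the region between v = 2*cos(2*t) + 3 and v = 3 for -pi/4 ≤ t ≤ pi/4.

On [-pi/4, pi/4], (2*cos(2*t) + 3) - (3) = 2*cos(2*t) is ≥ 0 throughout, so the area is a single integral of |2*cos(2*t)|.
∫[-pi/4,pi/4] (2*cos(2*t)) dt = 2.

2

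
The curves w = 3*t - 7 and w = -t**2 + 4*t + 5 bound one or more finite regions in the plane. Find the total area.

Set the curves equal: 3*t - 7 = -t**2 + 4*t + 5, so t**2 - t - 12 = 0, which factors as (t - 4)*(t + 3) = 0. The curves meet at t = -3, 4.
On [-3, 4], w = -t**2 + 4*t + 5 is on top; that piece has area ∫[-3,4] (-(t**2 - t - 12)) dt = 343/6.

343/6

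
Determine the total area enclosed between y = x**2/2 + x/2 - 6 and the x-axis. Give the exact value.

343/12

The curve meets the x-axis where x**2/2 + x/2 - 6 = 0, i.e. (x - 3)*(x + 4)/2 = 0, at x = -4, 3.
On [-4, 3] the curve lies below the axis; ∫[-4,3] (x**2/2 + x/2 - 6) dx = -343/12, giving area 343/12.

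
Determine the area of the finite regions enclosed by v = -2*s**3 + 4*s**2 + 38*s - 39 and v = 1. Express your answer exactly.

2521/6

Set the curves equal: -2*s**3 + 4*s**2 + 38*s - 39 = 1, so -2*s**3 + 4*s**2 + 38*s - 40 = 0, which factors as -2*(s - 5)*(s - 1)*(s + 4) = 0. The curves meet at s = -4, 1, 5.
On [-4, 1], v = 1 is on top; that piece has area ∫[-4,1] (-(-2*s**3 + 4*s**2 + 38*s - 40)) ds = 1625/6.
On [1, 5], v = -2*s**3 + 4*s**2 + 38*s - 39 is on top; that piece has area ∫[1,5] (-2*s**3 + 4*s**2 + 38*s - 40) ds = 448/3.
Total enclosed area = 1625/6 + 448/3 = 2521/6.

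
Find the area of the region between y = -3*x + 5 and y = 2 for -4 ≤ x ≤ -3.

On [-4, -3], (-3*x + 5) - (2) = -3*x + 3 is ≥ 0 throughout, so the area is a single integral of |-3*x + 3|.
∫[-4,-3] (-3*x + 3) dx = 27/2.

27/2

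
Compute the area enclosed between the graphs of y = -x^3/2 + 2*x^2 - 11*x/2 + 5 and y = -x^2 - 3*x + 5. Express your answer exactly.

Set the curves equal: -x^3/2 + 2*x^2 - 11*x/2 + 5 = -x^2 - 3*x + 5, so -x^3/2 + 3*x^2 - 5*x/2 = 0, which factors as -x*(x - 5)*(x - 1)/2 = 0. The curves meet at x = 0, 1, 5.
On [0, 1], y = -x^2 - 3*x + 5 is on top; that piece has area ∫[0,1] (-(-x^3/2 + 3*x^2 - 5*x/2)) dx = 3/8.
On [1, 5], y = -x^3/2 + 2*x^2 - 11*x/2 + 5 is on top; that piece has area ∫[1,5] (-x^3/2 + 3*x^2 - 5*x/2) dx = 16.
Total enclosed area = 3/8 + 16 = 131/8.

131/8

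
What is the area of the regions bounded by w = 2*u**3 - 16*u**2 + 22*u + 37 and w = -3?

443/3

Set the curves equal: 2*u**3 - 16*u**2 + 22*u + 37 = -3, so 2*u**3 - 16*u**2 + 22*u + 40 = 0, which factors as 2*(u - 5)*(u - 4)*(u + 1) = 0. The curves meet at u = -1, 4, 5.
On [-1, 4], w = 2*u**3 - 16*u**2 + 22*u + 37 is on top; that piece has area ∫[-1,4] (2*u**3 - 16*u**2 + 22*u + 40) du = 875/6.
On [4, 5], w = -3 is on top; that piece has area ∫[4,5] (-(2*u**3 - 16*u**2 + 22*u + 40)) du = 11/6.
Total enclosed area = 875/6 + 11/6 = 443/3.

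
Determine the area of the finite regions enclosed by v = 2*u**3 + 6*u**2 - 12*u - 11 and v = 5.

Set the curves equal: 2*u**3 + 6*u**2 - 12*u - 11 = 5, so 2*u**3 + 6*u**2 - 12*u - 16 = 0, which factors as 2*(u - 2)*(u + 1)*(u + 4) = 0. The curves meet at u = -4, -1, 2.
On [-4, -1], v = 2*u**3 + 6*u**2 - 12*u - 11 is on top; that piece has area ∫[-4,-1] (2*u**3 + 6*u**2 - 12*u - 16) du = 81/2.
On [-1, 2], v = 5 is on top; that piece has area ∫[-1,2] (-(2*u**3 + 6*u**2 - 12*u - 16)) du = 81/2.
Total enclosed area = 81/2 + 81/2 = 81.

81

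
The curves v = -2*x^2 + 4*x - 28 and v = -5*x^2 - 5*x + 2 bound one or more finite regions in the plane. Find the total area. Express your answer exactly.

Set the curves equal: -2*x^2 + 4*x - 28 = -5*x^2 - 5*x + 2, so 3*x^2 + 9*x - 30 = 0, which factors as 3*(x - 2)*(x + 5) = 0. The curves meet at x = -5, 2.
On [-5, 2], v = -5*x^2 - 5*x + 2 is on top; that piece has area ∫[-5,2] (-(3*x^2 + 9*x - 30)) dx = 343/2.

343/2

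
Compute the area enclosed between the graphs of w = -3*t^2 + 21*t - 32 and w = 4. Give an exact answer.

Set the curves equal: -3*t^2 + 21*t - 32 = 4, so -3*t^2 + 21*t - 36 = 0, which factors as -3*(t - 4)*(t - 3) = 0. The curves meet at t = 3, 4.
On [3, 4], w = -3*t^2 + 21*t - 32 is on top; that piece has area ∫[3,4] (-3*t^2 + 21*t - 36) dt = 1/2.

1/2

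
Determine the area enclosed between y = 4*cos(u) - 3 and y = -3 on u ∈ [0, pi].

8

The difference (4*cos(u) - 3) - (-3) = 4*cos(u) changes sign at u = pi/2 inside [0, pi], so split the integral there.
∫[0,pi/2] (4*cos(u)) du = 4.
∫[pi/2,pi] (4*cos(u)) du = -4; the area of that piece is 4.
Total area = 4 + 4 = 8.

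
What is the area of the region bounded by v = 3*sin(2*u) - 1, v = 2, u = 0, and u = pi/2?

-3 + 3*pi/2

On [0, pi/2], (3*sin(2*u) - 1) - (2) = 3*sin(2*u) - 3 is ≤ 0 throughout, so the area is a single integral of |3*sin(2*u) - 3|.
∫[0,pi/2] (3*sin(2*u) - 3) du = 3 - 3*pi/2; the area of that piece is -3 + 3*pi/2.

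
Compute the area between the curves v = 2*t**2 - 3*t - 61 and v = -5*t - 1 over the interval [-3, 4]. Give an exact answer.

1057/3

On [-3, 4], (2*t**2 - 3*t - 61) - (-5*t - 1) = 2*t**2 + 2*t - 60 is ≤ 0 throughout, so the area is a single integral of |2*t**2 + 2*t - 60|.
∫[-3,4] (2*t**2 + 2*t - 60) dt = -1057/3; the area of that piece is 1057/3.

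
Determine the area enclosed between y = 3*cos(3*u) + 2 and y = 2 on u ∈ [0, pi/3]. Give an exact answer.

2

The difference (3*cos(3*u) + 2) - (2) = 3*cos(3*u) changes sign at u = pi/6 inside [0, pi/3], so split the integral there.
∫[0,pi/6] (3*cos(3*u)) du = 1.
∫[pi/6,pi/3] (3*cos(3*u)) du = -1; the area of that piece is 1.
Total area = 1 + 1 = 2.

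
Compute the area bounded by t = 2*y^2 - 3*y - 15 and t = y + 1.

72

Both boundary curves give t as a function of y, so integrate with respect to y. Setting them equal: 2*y^2 - 4*y - 16 = 0, i.e. 2*(y - 4)*(y + 2) = 0, so they meet at y = -2, 4.
For y in [-2, 4], t = 2*y^2 - 3*y - 15 is on the left; area = ∫[-2,4] (-(2*y^2 - 4*y - 16)) dy = 72.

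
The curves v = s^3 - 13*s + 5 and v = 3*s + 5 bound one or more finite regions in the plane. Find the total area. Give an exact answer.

Set the curves equal: s^3 - 13*s + 5 = 3*s + 5, so s^3 - 16*s = 0, which factors as s*(s - 4)*(s + 4) = 0. The curves meet at s = -4, 0, 4.
On [-4, 0], v = s^3 - 13*s + 5 is on top; that piece has area ∫[-4,0] (s^3 - 16*s) ds = 64.
On [0, 4], v = 3*s + 5 is on top; that piece has area ∫[0,4] (-(s^3 - 16*s)) ds = 64.
Total enclosed area = 64 + 64 = 128.

128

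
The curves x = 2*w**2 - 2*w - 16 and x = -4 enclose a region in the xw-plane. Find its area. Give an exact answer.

125/3

Both boundary curves give x as a function of w, so integrate with respect to w. Setting them equal: 2*w**2 - 2*w - 12 = 0, i.e. 2*(w - 3)*(w + 2) = 0, so they meet at w = -2, 3.
For w in [-2, 3], x = 2*w**2 - 2*w - 16 is on the left; area = ∫[-2,3] (-(2*w**2 - 2*w - 12)) dw = 125/3.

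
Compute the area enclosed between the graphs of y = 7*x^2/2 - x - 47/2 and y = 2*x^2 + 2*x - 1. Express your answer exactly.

128

Set the curves equal: 7*x^2/2 - x - 47/2 = 2*x^2 + 2*x - 1, so 3*x^2/2 - 3*x - 45/2 = 0, which factors as 3*(x - 5)*(x + 3)/2 = 0. The curves meet at x = -3, 5.
On [-3, 5], y = 2*x^2 + 2*x - 1 is on top; that piece has area ∫[-3,5] (-(3*x^2/2 - 3*x - 45/2)) dx = 128.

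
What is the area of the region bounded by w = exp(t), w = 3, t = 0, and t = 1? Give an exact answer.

4 - exp(1)

On [0, 1], (exp(t)) - (3) = exp(t) - 3 is ≤ 0 throughout, so the area is a single integral of |exp(t) - 3|.
∫[0,1] (exp(t) - 3) dt = -4 + exp(1); the area of that piece is 4 - exp(1).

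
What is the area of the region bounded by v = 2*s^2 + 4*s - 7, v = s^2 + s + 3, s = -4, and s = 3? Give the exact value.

347/6

The difference (2*s^2 + 4*s - 7) - (s^2 + s + 3) = s^2 + 3*s - 10 changes sign at s = 2 inside [-4, 3], so split the integral there.
∫[-4,2] (s^2 + 3*s - 10) ds = -54; the area of that piece is 54.
∫[2,3] (s^2 + 3*s - 10) ds = 23/6.
Total area = 54 + 23/6 = 347/6.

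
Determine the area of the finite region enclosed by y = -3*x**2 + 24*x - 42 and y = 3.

Set the curves equal: -3*x**2 + 24*x - 42 = 3, so -3*x**2 + 24*x - 45 = 0, which factors as -3*(x - 5)*(x - 3) = 0. The curves meet at x = 3, 5.
On [3, 5], y = -3*x**2 + 24*x - 42 is on top; that piece has area ∫[3,5] (-3*x**2 + 24*x - 45) dx = 4.

4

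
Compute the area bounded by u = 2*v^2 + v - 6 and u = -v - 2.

9

Both boundary curves give u as a function of v, so integrate with respect to v. Setting them equal: 2*v^2 + 2*v - 4 = 0, i.e. 2*(v - 1)*(v + 2) = 0, so they meet at v = -2, 1.
For v in [-2, 1], u = 2*v^2 + v - 6 is on the left; area = ∫[-2,1] (-(2*v^2 + 2*v - 4)) dv = 9.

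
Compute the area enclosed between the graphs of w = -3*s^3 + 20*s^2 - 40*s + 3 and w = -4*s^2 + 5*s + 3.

253/4

Set the curves equal: -3*s^3 + 20*s^2 - 40*s + 3 = -4*s^2 + 5*s + 3, so -3*s^3 + 24*s^2 - 45*s = 0, which factors as -3*s*(s - 5)*(s - 3) = 0. The curves meet at s = 0, 3, 5.
On [0, 3], w = -4*s^2 + 5*s + 3 is on top; that piece has area ∫[0,3] (-(-3*s^3 + 24*s^2 - 45*s)) ds = 189/4.
On [3, 5], w = -3*s^3 + 20*s^2 - 40*s + 3 is on top; that piece has area ∫[3,5] (-3*s^3 + 24*s^2 - 45*s) ds = 16.
Total enclosed area = 189/4 + 16 = 253/4.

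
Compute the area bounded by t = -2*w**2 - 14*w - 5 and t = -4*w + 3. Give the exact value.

Both boundary curves give t as a function of w, so integrate with respect to w. Setting them equal: -2*w**2 - 10*w - 8 = 0, i.e. -2*(w + 1)*(w + 4) = 0, so they meet at w = -4, -1.
For w in [-4, -1], t = -2*w**2 - 14*w - 5 is on the right; area = ∫[-4,-1] (-2*w**2 - 10*w - 8) dw = 9.

9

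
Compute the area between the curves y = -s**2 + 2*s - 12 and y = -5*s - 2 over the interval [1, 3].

3

The difference (-s**2 + 2*s - 12) - (-5*s - 2) = -s**2 + 7*s - 10 changes sign at s = 2 inside [1, 3], so split the integral there.
∫[1,2] (-s**2 + 7*s - 10) ds = -11/6; the area of that piece is 11/6.
∫[2,3] (-s**2 + 7*s - 10) ds = 7/6.
Total area = 11/6 + 7/6 = 3.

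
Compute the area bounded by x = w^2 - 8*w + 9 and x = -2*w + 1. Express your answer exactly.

4/3

Both boundary curves give x as a function of w, so integrate with respect to w. Setting them equal: w^2 - 6*w + 8 = 0, i.e. (w - 4)*(w - 2) = 0, so they meet at w = 2, 4.
For w in [2, 4], x = w^2 - 8*w + 9 is on the left; area = ∫[2,4] (-(w^2 - 6*w + 8)) dw = 4/3.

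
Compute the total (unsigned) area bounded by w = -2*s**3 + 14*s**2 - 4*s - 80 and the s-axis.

1741/6

The curve meets the s-axis where -2*s**3 + 14*s**2 - 4*s - 80 = 0, i.e. -2*(s - 5)*(s - 4)*(s + 2) = 0, at s = -2, 4, 5.
On [-2, 4] the curve lies below the axis; ∫[-2,4] (-2*s**3 + 14*s**2 - 4*s - 80) ds = -288, giving area 288.
On [4, 5] the curve lies above the axis; ∫[4,5] (-2*s**3 + 14*s**2 - 4*s - 80) ds = 13/6, giving area 13/6.
Total area = 288 + 13/6 = 1741/6.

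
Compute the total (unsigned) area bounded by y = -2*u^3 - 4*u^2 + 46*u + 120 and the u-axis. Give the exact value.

The curve meets the u-axis where -2*u^3 - 4*u^2 + 46*u + 120 = 0, i.e. -2*(u - 5)*(u + 3)*(u + 4) = 0, at u = -4, -3, 5.
On [-4, -3] the curve lies below the axis; ∫[-4,-3] (-2*u^3 - 4*u^2 + 46*u + 120) du = -17/6, giving area 17/6.
On [-3, 5] the curve lies above the axis; ∫[-3,5] (-2*u^3 - 4*u^2 + 46*u + 120) du = 2560/3, giving area 2560/3.
Total area = 17/6 + 2560/3 = 5137/6.

5137/6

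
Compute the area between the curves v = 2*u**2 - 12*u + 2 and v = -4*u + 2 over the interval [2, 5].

The difference (2*u**2 - 12*u + 2) - (-4*u + 2) = 2*u**2 - 8*u changes sign at u = 4 inside [2, 5], so split the integral there.
∫[2,4] (2*u**2 - 8*u) du = -32/3; the area of that piece is 32/3.
∫[4,5] (2*u**2 - 8*u) du = 14/3.
Total area = 32/3 + 14/3 = 46/3.

46/3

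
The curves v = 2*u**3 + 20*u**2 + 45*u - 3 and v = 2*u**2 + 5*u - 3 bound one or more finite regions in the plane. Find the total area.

Set the curves equal: 2*u**3 + 20*u**2 + 45*u - 3 = 2*u**2 + 5*u - 3, so 2*u**3 + 18*u**2 + 40*u = 0, which factors as 2*u*(u + 4)*(u + 5) = 0. The curves meet at u = -5, -4, 0.
On [-5, -4], v = 2*u**3 + 20*u**2 + 45*u - 3 is on top; that piece has area ∫[-5,-4] (2*u**3 + 18*u**2 + 40*u) du = 3/2.
On [-4, 0], v = 2*u**2 + 5*u - 3 is on top; that piece has area ∫[-4,0] (-(2*u**3 + 18*u**2 + 40*u)) du = 64.
Total enclosed area = 3/2 + 64 = 131/2.

131/2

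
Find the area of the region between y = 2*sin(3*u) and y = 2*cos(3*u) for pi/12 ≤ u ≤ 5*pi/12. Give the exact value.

On [pi/12, 5*pi/12], (2*sin(3*u)) - (2*cos(3*u)) = 2*sin(3*u) - 2*cos(3*u) is ≥ 0 throughout, so the area is a single integral of |2*sin(3*u) - 2*cos(3*u)|.
∫[pi/12,5*pi/12] (2*sin(3*u) - 2*cos(3*u)) du = 4*sqrt(2)/3.

4*sqrt(2)/3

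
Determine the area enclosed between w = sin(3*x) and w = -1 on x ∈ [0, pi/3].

2/3 + pi/3

On [0, pi/3], (sin(3*x)) - (-1) = sin(3*x) + 1 is ≥ 0 throughout, so the area is a single integral of |sin(3*x) + 1|.
∫[0,pi/3] (sin(3*x) + 1) dx = 2/3 + pi/3.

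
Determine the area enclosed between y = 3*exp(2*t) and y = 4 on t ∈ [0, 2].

The difference (3*exp(2*t)) - (4) = 3*exp(2*t) - 4 changes sign at t = -log(3)/2 + log(2) inside [0, 2], so split the integral there.
∫[0,-log(3)/2 + log(2)] (3*exp(2*t) - 4) dt = log(9/16) + 1/2; the area of that piece is -1/2 + log(16/9).
∫[-log(3)/2 + log(2),2] (3*exp(2*t) - 4) dt = -10 - 2*log(3) + 4*log(2) + 3*exp(4)/2.
Total area = (-1/2 + log(16/9)) + (-10 - 2*log(3) + 4*log(2) + 3*exp(4)/2) = -21/2 - 4*log(3) + 8*log(2) + 3*exp(4)/2.

-21/2 - 4*log(3) + 8*log(2) + 3*exp(4)/2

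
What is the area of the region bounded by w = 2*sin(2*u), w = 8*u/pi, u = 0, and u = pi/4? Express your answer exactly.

1 - pi/4

On [0, pi/4], (2*sin(2*u)) - (8*u/pi) = -8*u/pi + 2*sin(2*u) is ≥ 0 throughout, so the area is a single integral of |-8*u/pi + 2*sin(2*u)|.
∫[0,pi/4] (-8*u/pi + 2*sin(2*u)) du = 1 - pi/4.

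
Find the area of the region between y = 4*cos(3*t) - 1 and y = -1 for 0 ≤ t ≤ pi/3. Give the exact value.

The difference (4*cos(3*t) - 1) - (-1) = 4*cos(3*t) changes sign at t = pi/6 inside [0, pi/3], so split the integral there.
∫[0,pi/6] (4*cos(3*t)) dt = 4/3.
∫[pi/6,pi/3] (4*cos(3*t)) dt = -4/3; the area of that piece is 4/3.
Total area = 4/3 + 4/3 = 8/3.

8/3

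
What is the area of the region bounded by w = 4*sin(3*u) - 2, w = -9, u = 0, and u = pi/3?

On [0, pi/3], (4*sin(3*u) - 2) - (-9) = 4*sin(3*u) + 7 is ≥ 0 throughout, so the area is a single integral of |4*sin(3*u) + 7|.
∫[0,pi/3] (4*sin(3*u) + 7) du = 8/3 + 7*pi/3.

8/3 + 7*pi/3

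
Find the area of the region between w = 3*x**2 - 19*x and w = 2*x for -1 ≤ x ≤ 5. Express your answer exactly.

The difference (3*x**2 - 19*x) - (2*x) = 3*x**2 - 21*x changes sign at x = 0 inside [-1, 5], so split the integral there.
∫[-1,0] (3*x**2 - 21*x) dx = 23/2.
∫[0,5] (3*x**2 - 21*x) dx = -275/2; the area of that piece is 275/2.
Total area = 23/2 + 275/2 = 149.

149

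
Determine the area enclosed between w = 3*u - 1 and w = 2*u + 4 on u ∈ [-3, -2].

On [-3, -2], (3*u - 1) - (2*u + 4) = u - 5 is ≤ 0 throughout, so the area is a single integral of |u - 5|.
∫[-3,-2] (u - 5) du = -15/2; the area of that piece is 15/2.

15/2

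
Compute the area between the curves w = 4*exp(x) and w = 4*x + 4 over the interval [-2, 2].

-16 - 4*exp(-2) + 4*exp(2)

On [-2, 2], (4*exp(x)) - (4*x + 4) = -4*x + 4*exp(x) - 4 is ≥ 0 throughout, so the area is a single integral of |-4*x + 4*exp(x) - 4|.
∫[-2,2] (-4*x + 4*exp(x) - 4) dx = -16 - 4*exp(-2) + 4*exp(2).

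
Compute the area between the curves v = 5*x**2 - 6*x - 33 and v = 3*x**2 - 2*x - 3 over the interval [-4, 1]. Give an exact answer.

94

The difference (5*x**2 - 6*x - 33) - (3*x**2 - 2*x - 3) = 2*x**2 - 4*x - 30 changes sign at x = -3 inside [-4, 1], so split the integral there.
∫[-4,-3] (2*x**2 - 4*x - 30) dx = 26/3.
∫[-3,1] (2*x**2 - 4*x - 30) dx = -256/3; the area of that piece is 256/3.
Total area = 26/3 + 256/3 = 94.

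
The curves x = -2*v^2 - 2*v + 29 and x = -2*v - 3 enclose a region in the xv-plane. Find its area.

512/3

Both boundary curves give x as a function of v, so integrate with respect to v. Setting them equal: -2*v^2 + 32 = 0, i.e. -2*(v - 4)*(v + 4) = 0, so they meet at v = -4, 4.
For v in [-4, 4], x = -2*v^2 - 2*v + 29 is on the right; area = ∫[-4,4] (-2*v^2 + 32) dv = 512/3.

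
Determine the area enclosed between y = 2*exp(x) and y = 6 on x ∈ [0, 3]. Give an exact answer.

-28 + 12*log(3) + 2*exp(3)

The difference (2*exp(x)) - (6) = 2*exp(x) - 6 changes sign at x = log(3) inside [0, 3], so split the integral there.
∫[0,log(3)] (2*exp(x) - 6) dx = 4 - log(729); the area of that piece is -4 + log(729).
∫[log(3),3] (2*exp(x) - 6) dx = -24 + 6*log(3) + 2*exp(3).
Total area = (-4 + log(729)) + (-24 + 6*log(3) + 2*exp(3)) = -28 + 12*log(3) + 2*exp(3).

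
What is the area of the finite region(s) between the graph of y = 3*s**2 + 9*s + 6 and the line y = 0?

The curve meets the s-axis where 3*s**2 + 9*s + 6 = 0, i.e. 3*(s + 1)*(s + 2) = 0, at s = -2, -1.
On [-2, -1] the curve lies below the axis; ∫[-2,-1] (3*s**2 + 9*s + 6) ds = -1/2, giving area 1/2.

1/2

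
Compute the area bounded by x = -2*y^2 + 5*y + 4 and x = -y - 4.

Both boundary curves give x as a function of y, so integrate with respect to y. Setting them equal: -2*y^2 + 6*y + 8 = 0, i.e. -2*(y - 4)*(y + 1) = 0, so they meet at y = -1, 4.
For y in [-1, 4], x = -2*y^2 + 5*y + 4 is on the right; area = ∫[-1,4] (-2*y^2 + 6*y + 8) dy = 125/3.

125/3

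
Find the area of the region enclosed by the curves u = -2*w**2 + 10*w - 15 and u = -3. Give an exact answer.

1/3

Both boundary curves give u as a function of w, so integrate with respect to w. Setting them equal: -2*w**2 + 10*w - 12 = 0, i.e. -2*(w - 3)*(w - 2) = 0, so they meet at w = 2, 3.
For w in [2, 3], u = -2*w**2 + 10*w - 15 is on the right; area = ∫[2,3] (-2*w**2 + 10*w - 12) dw = 1/3.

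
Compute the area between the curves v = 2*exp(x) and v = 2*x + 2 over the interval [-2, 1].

-3 - 2*exp(-2) + 2*exp(1)

On [-2, 1], (2*exp(x)) - (2*x + 2) = -2*x + 2*exp(x) - 2 is ≥ 0 throughout, so the area is a single integral of |-2*x + 2*exp(x) - 2|.
∫[-2,1] (-2*x + 2*exp(x) - 2) dx = -3 - 2*exp(-2) + 2*exp(1).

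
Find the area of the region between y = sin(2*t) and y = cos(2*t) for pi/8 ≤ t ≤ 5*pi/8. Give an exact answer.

On [pi/8, 5*pi/8], (sin(2*t)) - (cos(2*t)) = sin(2*t) - cos(2*t) is ≥ 0 throughout, so the area is a single integral of |sin(2*t) - cos(2*t)|.
∫[pi/8,5*pi/8] (sin(2*t) - cos(2*t)) dt = sqrt(2).

sqrt(2)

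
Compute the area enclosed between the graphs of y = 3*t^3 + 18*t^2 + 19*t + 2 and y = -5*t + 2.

Set the curves equal: 3*t^3 + 18*t^2 + 19*t + 2 = -5*t + 2, so 3*t^3 + 18*t^2 + 24*t = 0, which factors as 3*t*(t + 2)*(t + 4) = 0. The curves meet at t = -4, -2, 0.
On [-4, -2], y = 3*t^3 + 18*t^2 + 19*t + 2 is on top; that piece has area ∫[-4,-2] (3*t^3 + 18*t^2 + 24*t) dt = 12.
On [-2, 0], y = -5*t + 2 is on top; that piece has area ∫[-2,0] (-(3*t^3 + 18*t^2 + 24*t)) dt = 12.
Total enclosed area = 12 + 12 = 24.

24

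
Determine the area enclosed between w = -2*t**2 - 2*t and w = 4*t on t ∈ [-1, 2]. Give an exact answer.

The difference (-2*t**2 - 2*t) - (4*t) = -2*t**2 - 6*t changes sign at t = 0 inside [-1, 2], so split the integral there.
∫[-1,0] (-2*t**2 - 6*t) dt = 7/3.
∫[0,2] (-2*t**2 - 6*t) dt = -52/3; the area of that piece is 52/3.
Total area = 7/3 + 52/3 = 59/3.

59/3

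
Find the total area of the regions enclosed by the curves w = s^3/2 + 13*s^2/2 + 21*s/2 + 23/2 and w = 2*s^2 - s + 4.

4

Set the curves equal: s^3/2 + 13*s^2/2 + 21*s/2 + 23/2 = 2*s^2 - s + 4, so s^3/2 + 9*s^2/2 + 23*s/2 + 15/2 = 0, which factors as (s + 1)*(s + 3)*(s + 5)/2 = 0. The curves meet at s = -5, -3, -1.
On [-5, -3], w = s^3/2 + 13*s^2/2 + 21*s/2 + 23/2 is on top; that piece has area ∫[-5,-3] (s^3/2 + 9*s^2/2 + 23*s/2 + 15/2) ds = 2.
On [-3, -1], w = 2*s^2 - s + 4 is on top; that piece has area ∫[-3,-1] (-(s^3/2 + 9*s^2/2 + 23*s/2 + 15/2)) ds = 2.
Total enclosed area = 2 + 2 = 4.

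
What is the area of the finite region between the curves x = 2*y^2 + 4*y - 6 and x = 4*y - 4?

Both boundary curves give x as a function of y, so integrate with respect to y. Setting them equal: 2*y^2 - 2 = 0, i.e. 2*(y - 1)*(y + 1) = 0, so they meet at y = -1, 1.
For y in [-1, 1], x = 2*y^2 + 4*y - 6 is on the left; area = ∫[-1,1] (-(2*y^2 - 2)) dy = 8/3.

8/3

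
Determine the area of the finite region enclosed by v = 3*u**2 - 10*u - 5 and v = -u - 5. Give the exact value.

Set the curves equal: 3*u**2 - 10*u - 5 = -u - 5, so 3*u**2 - 9*u = 0, which factors as 3*u*(u - 3) = 0. The curves meet at u = 0, 3.
On [0, 3], v = -u - 5 is on top; that piece has area ∫[0,3] (-(3*u**2 - 9*u)) du = 27/2.

27/2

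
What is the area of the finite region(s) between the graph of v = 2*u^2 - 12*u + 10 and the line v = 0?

The curve meets the u-axis where 2*u^2 - 12*u + 10 = 0, i.e. 2*(u - 5)*(u - 1) = 0, at u = 1, 5.
On [1, 5] the curve lies below the axis; ∫[1,5] (2*u^2 - 12*u + 10) du = -64/3, giving area 64/3.

64/3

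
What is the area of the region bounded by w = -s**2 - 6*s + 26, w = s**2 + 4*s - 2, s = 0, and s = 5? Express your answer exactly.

The difference (-s**2 - 6*s + 26) - (s**2 + 4*s - 2) = -2*s**2 - 10*s + 28 changes sign at s = 2 inside [0, 5], so split the integral there.
∫[0,2] (-2*s**2 - 10*s + 28) ds = 92/3.
∫[2,5] (-2*s**2 - 10*s + 28) ds = -99; the area of that piece is 99.
Total area = 92/3 + 99 = 389/3.

389/3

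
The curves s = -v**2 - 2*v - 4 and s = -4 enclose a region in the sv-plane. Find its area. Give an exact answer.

4/3

Both boundary curves give s as a function of v, so integrate with respect to v. Setting them equal: -v**2 - 2*v = 0, i.e. -v*(v + 2) = 0, so they meet at v = -2, 0.
For v in [-2, 0], s = -v**2 - 2*v - 4 is on the right; area = ∫[-2,0] (-v**2 - 2*v) dv = 4/3.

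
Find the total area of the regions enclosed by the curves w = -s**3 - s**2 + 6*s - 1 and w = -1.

253/12

Set the curves equal: -s**3 - s**2 + 6*s - 1 = -1, so -s**3 - s**2 + 6*s = 0, which factors as -s*(s - 2)*(s + 3) = 0. The curves meet at s = -3, 0, 2.
On [-3, 0], w = -1 is on top; that piece has area ∫[-3,0] (-(-s**3 - s**2 + 6*s)) ds = 63/4.
On [0, 2], w = -s**3 - s**2 + 6*s - 1 is on top; that piece has area ∫[0,2] (-s**3 - s**2 + 6*s) ds = 16/3.
Total enclosed area = 63/4 + 16/3 = 253/12.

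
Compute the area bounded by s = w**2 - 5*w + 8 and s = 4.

9/2

Both boundary curves give s as a function of w, so integrate with respect to w. Setting them equal: w**2 - 5*w + 4 = 0, i.e. (w - 4)*(w - 1) = 0, so they meet at w = 1, 4.
For w in [1, 4], s = w**2 - 5*w + 8 is on the left; area = ∫[1,4] (-(w**2 - 5*w + 4)) dw = 9/2.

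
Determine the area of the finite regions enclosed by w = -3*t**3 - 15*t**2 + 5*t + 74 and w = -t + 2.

Set the curves equal: -3*t**3 - 15*t**2 + 5*t + 74 = -t + 2, so -3*t**3 - 15*t**2 + 6*t + 72 = 0, which factors as -3*(t - 2)*(t + 3)*(t + 4) = 0. The curves meet at t = -4, -3, 2.
On [-4, -3], w = -t + 2 is on top; that piece has area ∫[-4,-3] (-(-3*t**3 - 15*t**2 + 6*t + 72)) dt = 11/4.
On [-3, 2], w = -3*t**3 - 15*t**2 + 5*t + 74 is on top; that piece has area ∫[-3,2] (-3*t**3 - 15*t**2 + 6*t + 72) dt = 875/4.
Total enclosed area = 11/4 + 875/4 = 443/2.

443/2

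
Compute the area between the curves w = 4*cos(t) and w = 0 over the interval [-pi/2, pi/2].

8

On [-pi/2, pi/2], (4*cos(t)) - (0) = 4*cos(t) is ≥ 0 throughout, so the area is a single integral of |4*cos(t)|.
∫[-pi/2,pi/2] (4*cos(t)) dt = 8.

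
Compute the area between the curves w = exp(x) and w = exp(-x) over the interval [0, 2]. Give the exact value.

On [0, 2], (exp(x)) - (exp(-x)) = exp(x) - exp(-x) is ≥ 0 throughout, so the area is a single integral of |exp(x) - exp(-x)|.
∫[0,2] (exp(x) - exp(-x)) dx = -2 + exp(-2) + exp(2).

-2 + exp(-2) + exp(2)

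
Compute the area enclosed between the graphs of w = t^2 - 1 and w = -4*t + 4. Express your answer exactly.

36

Set the curves equal: t^2 - 1 = -4*t + 4, so t^2 + 4*t - 5 = 0, which factors as (t - 1)*(t + 5) = 0. The curves meet at t = -5, 1.
On [-5, 1], w = -4*t + 4 is on top; that piece has area ∫[-5,1] (-(t^2 + 4*t - 5)) dt = 36.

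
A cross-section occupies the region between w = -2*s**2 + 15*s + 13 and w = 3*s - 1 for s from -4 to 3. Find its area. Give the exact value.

526/3

The difference (-2*s**2 + 15*s + 13) - (3*s - 1) = -2*s**2 + 12*s + 14 changes sign at s = -1 inside [-4, 3], so split the integral there.
∫[-4,-1] (-2*s**2 + 12*s + 14) ds = -90; the area of that piece is 90.
∫[-1,3] (-2*s**2 + 12*s + 14) ds = 256/3.
Total area = 90 + 256/3 = 526/3.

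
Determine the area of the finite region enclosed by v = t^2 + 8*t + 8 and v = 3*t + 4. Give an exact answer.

9/2

Set the curves equal: t^2 + 8*t + 8 = 3*t + 4, so t^2 + 5*t + 4 = 0, which factors as (t + 1)*(t + 4) = 0. The curves meet at t = -4, -1.
On [-4, -1], v = 3*t + 4 is on top; that piece has area ∫[-4,-1] (-(t^2 + 5*t + 4)) dt = 9/2.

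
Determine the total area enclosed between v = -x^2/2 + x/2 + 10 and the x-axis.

243/4

The curve meets the x-axis where -x^2/2 + x/2 + 10 = 0, i.e. -(x - 5)*(x + 4)/2 = 0, at x = -4, 5.
On [-4, 5] the curve lies above the axis; ∫[-4,5] (-x^2/2 + x/2 + 10) dx = 243/4, giving area 243/4.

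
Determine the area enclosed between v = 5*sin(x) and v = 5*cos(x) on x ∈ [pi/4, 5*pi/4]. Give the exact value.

On [pi/4, 5*pi/4], (5*sin(x)) - (5*cos(x)) = 5*sin(x) - 5*cos(x) is ≥ 0 throughout, so the area is a single integral of |5*sin(x) - 5*cos(x)|.
∫[pi/4,5*pi/4] (5*sin(x) - 5*cos(x)) dx = 10*sqrt(2).

10*sqrt(2)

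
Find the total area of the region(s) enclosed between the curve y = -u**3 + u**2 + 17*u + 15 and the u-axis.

568/3

The curve meets the u-axis where -u**3 + u**2 + 17*u + 15 = 0, i.e. -(u - 5)*(u + 1)*(u + 3) = 0, at u = -3, -1, 5.
On [-3, -1] the curve lies below the axis; ∫[-3,-1] (-u**3 + u**2 + 17*u + 15) du = -28/3, giving area 28/3.
On [-1, 5] the curve lies above the axis; ∫[-1,5] (-u**3 + u**2 + 17*u + 15) du = 180, giving area 180.
Total area = 28/3 + 180 = 568/3.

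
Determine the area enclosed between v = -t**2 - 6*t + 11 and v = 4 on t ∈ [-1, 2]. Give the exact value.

The difference (-t**2 - 6*t + 11) - (4) = -t**2 - 6*t + 7 changes sign at t = 1 inside [-1, 2], so split the integral there.
∫[-1,1] (-t**2 - 6*t + 7) dt = 40/3.
∫[1,2] (-t**2 - 6*t + 7) dt = -13/3; the area of that piece is 13/3.
Total area = 40/3 + 13/3 = 53/3.

53/3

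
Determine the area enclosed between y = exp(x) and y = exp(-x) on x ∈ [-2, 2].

-4 + 2*exp(-2) + 2*exp(2)

The difference (exp(x)) - (exp(-x)) = exp(x) - exp(-x) changes sign at x = 0 inside [-2, 2], so split the integral there.
∫[-2,0] (exp(x) - exp(-x)) dx = -exp(2) - exp(-2) + 2; the area of that piece is -2 + exp(-2) + exp(2).
∫[0,2] (exp(x) - exp(-x)) dx = -2 + exp(-2) + exp(2).
Total area = (-2 + exp(-2) + exp(2)) + (-2 + exp(-2) + exp(2)) = -4 + 2*exp(-2) + 2*exp(2).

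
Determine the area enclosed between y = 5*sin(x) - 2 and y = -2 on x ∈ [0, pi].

10

On [0, pi], (5*sin(x) - 2) - (-2) = 5*sin(x) is ≥ 0 throughout, so the area is a single integral of |5*sin(x)|.
∫[0,pi] (5*sin(x)) dx = 10.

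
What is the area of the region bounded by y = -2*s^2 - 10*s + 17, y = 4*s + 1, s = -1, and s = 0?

On [-1, 0], (-2*s^2 - 10*s + 17) - (4*s + 1) = -2*s^2 - 14*s + 16 is ≥ 0 throughout, so the area is a single integral of |-2*s^2 - 14*s + 16|.
∫[-1,0] (-2*s^2 - 14*s + 16) ds = 67/3.

67/3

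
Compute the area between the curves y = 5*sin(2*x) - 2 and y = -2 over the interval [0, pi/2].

5

On [0, pi/2], (5*sin(2*x) - 2) - (-2) = 5*sin(2*x) is ≥ 0 throughout, so the area is a single integral of |5*sin(2*x)|.
∫[0,pi/2] (5*sin(2*x)) dx = 5.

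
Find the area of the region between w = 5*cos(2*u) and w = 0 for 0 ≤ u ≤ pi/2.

The difference (5*cos(2*u)) - (0) = 5*cos(2*u) changes sign at u = pi/4 inside [0, pi/2], so split the integral there.
∫[0,pi/4] (5*cos(2*u)) du = 5/2.
∫[pi/4,pi/2] (5*cos(2*u)) du = -5/2; the area of that piece is 5/2.
Total area = 5/2 + 5/2 = 5.

5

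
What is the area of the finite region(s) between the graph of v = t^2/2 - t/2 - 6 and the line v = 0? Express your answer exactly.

The curve meets the t-axis where t^2/2 - t/2 - 6 = 0, i.e. (t - 4)*(t + 3)/2 = 0, at t = -3, 4.
On [-3, 4] the curve lies below the axis; ∫[-3,4] (t^2/2 - t/2 - 6) dt = -343/12, giving area 343/12.

343/12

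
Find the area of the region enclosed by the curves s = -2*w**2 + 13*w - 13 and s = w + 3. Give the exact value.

8/3

Both boundary curves give s as a function of w, so integrate with respect to w. Setting them equal: -2*w**2 + 12*w - 16 = 0, i.e. -2*(w - 4)*(w - 2) = 0, so they meet at w = 2, 4.
For w in [2, 4], s = -2*w**2 + 13*w - 13 is on the right; area = ∫[2,4] (-2*w**2 + 12*w - 16) dw = 8/3.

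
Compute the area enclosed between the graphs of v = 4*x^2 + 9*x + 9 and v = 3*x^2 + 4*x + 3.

1/6

Set the curves equal: 4*x^2 + 9*x + 9 = 3*x^2 + 4*x + 3, so x^2 + 5*x + 6 = 0, which factors as (x + 2)*(x + 3) = 0. The curves meet at x = -3, -2.
On [-3, -2], v = 3*x^2 + 4*x + 3 is on top; that piece has area ∫[-3,-2] (-(x^2 + 5*x + 6)) dx = 1/6.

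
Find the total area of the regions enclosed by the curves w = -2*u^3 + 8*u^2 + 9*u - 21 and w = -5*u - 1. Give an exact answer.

Set the curves equal: -2*u^3 + 8*u^2 + 9*u - 21 = -5*u - 1, so -2*u^3 + 8*u^2 + 14*u - 20 = 0, which factors as -2*(u - 5)*(u - 1)*(u + 2) = 0. The curves meet at u = -2, 1, 5.
On [-2, 1], w = -5*u - 1 is on top; that piece has area ∫[-2,1] (-(-2*u^3 + 8*u^2 + 14*u - 20)) du = 99/2.
On [1, 5], w = -2*u^3 + 8*u^2 + 9*u - 21 is on top; that piece has area ∫[1,5] (-2*u^3 + 8*u^2 + 14*u - 20) du = 320/3.
Total enclosed area = 99/2 + 320/3 = 937/6.

937/6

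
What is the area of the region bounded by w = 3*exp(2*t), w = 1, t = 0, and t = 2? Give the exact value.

On [0, 2], (3*exp(2*t)) - (1) = 3*exp(2*t) - 1 is ≥ 0 throughout, so the area is a single integral of |3*exp(2*t) - 1|.
∫[0,2] (3*exp(2*t) - 1) dt = -7/2 + 3*exp(4)/2.

-7/2 + 3*exp(4)/2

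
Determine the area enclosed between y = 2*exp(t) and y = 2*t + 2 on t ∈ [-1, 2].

On [-1, 2], (2*exp(t)) - (2*t + 2) = -2*t + 2*exp(t) - 2 is ≥ 0 throughout, so the area is a single integral of |-2*t + 2*exp(t) - 2|.
∫[-1,2] (-2*t + 2*exp(t) - 2) dt = -9 - 2*exp(-1) + 2*exp(2).

-9 - 2*exp(-1) + 2*exp(2)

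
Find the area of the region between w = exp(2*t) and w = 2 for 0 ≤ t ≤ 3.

-15/2 + 2*log(2) + exp(6)/2

The difference (exp(2*t)) - (2) = exp(2*t) - 2 changes sign at t = log(2)/2 inside [0, 3], so split the integral there.
∫[0,log(2)/2] (exp(2*t) - 2) dt = 1/2 - log(2); the area of that piece is -1/2 + log(2).
∫[log(2)/2,3] (exp(2*t) - 2) dt = -7 + log(2) + exp(6)/2.
Total area = (-1/2 + log(2)) + (-7 + log(2) + exp(6)/2) = -15/2 + 2*log(2) + exp(6)/2.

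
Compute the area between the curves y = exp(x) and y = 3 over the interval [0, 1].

4 - exp(1)

On [0, 1], (exp(x)) - (3) = exp(x) - 3 is ≤ 0 throughout, so the area is a single integral of |exp(x) - 3|.
∫[0,1] (exp(x) - 3) dx = -4 + exp(1); the area of that piece is 4 - exp(1).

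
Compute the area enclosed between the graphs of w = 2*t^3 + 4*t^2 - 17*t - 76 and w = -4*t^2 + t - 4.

1741/6

Set the curves equal: 2*t^3 + 4*t^2 - 17*t - 76 = -4*t^2 + t - 4, so 2*t^3 + 8*t^2 - 18*t - 72 = 0, which factors as 2*(t - 3)*(t + 3)*(t + 4) = 0. The curves meet at t = -4, -3, 3.
On [-4, -3], w = 2*t^3 + 4*t^2 - 17*t - 76 is on top; that piece has area ∫[-4,-3] (2*t^3 + 8*t^2 - 18*t - 72) dt = 13/6.
On [-3, 3], w = -4*t^2 + t - 4 is on top; that piece has area ∫[-3,3] (-(2*t^3 + 8*t^2 - 18*t - 72)) dt = 288.
Total enclosed area = 13/6 + 288 = 1741/6.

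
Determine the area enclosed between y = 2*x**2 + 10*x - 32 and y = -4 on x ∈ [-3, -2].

121/3

On [-3, -2], (2*x**2 + 10*x - 32) - (-4) = 2*x**2 + 10*x - 28 is ≤ 0 throughout, so the area is a single integral of |2*x**2 + 10*x - 28|.
∫[-3,-2] (2*x**2 + 10*x - 28) dx = -121/3; the area of that piece is 121/3.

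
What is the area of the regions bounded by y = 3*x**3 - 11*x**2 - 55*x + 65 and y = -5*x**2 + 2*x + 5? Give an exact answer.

Set the curves equal: 3*x**3 - 11*x**2 - 55*x + 65 = -5*x**2 + 2*x + 5, so 3*x**3 - 6*x**2 - 57*x + 60 = 0, which factors as 3*(x - 5)*(x - 1)*(x + 4) = 0. The curves meet at x = -4, 1, 5.
On [-4, 1], y = 3*x**3 - 11*x**2 - 55*x + 65 is on top; that piece has area ∫[-4,1] (3*x**3 - 6*x**2 - 57*x + 60) dx = 1625/4.
On [1, 5], y = -5*x**2 + 2*x + 5 is on top; that piece has area ∫[1,5] (-(3*x**3 - 6*x**2 - 57*x + 60)) dx = 224.
Total enclosed area = 1625/4 + 224 = 2521/4.

2521/4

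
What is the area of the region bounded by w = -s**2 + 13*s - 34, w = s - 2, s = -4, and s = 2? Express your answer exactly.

On [-4, 2], (-s**2 + 13*s - 34) - (s - 2) = -s**2 + 12*s - 32 is ≤ 0 throughout, so the area is a single integral of |-s**2 + 12*s - 32|.
∫[-4,2] (-s**2 + 12*s - 32) ds = -288; the area of that piece is 288.

288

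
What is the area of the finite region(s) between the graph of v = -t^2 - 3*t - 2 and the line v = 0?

1/6

The curve meets the t-axis where -t^2 - 3*t - 2 = 0, i.e. -(t + 1)*(t + 2) = 0, at t = -2, -1.
On [-2, -1] the curve lies above the axis; ∫[-2,-1] (-t^2 - 3*t - 2) dt = 1/6, giving area 1/6.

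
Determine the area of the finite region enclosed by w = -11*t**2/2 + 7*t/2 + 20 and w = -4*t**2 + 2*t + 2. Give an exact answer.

343/4

Set the curves equal: -11*t**2/2 + 7*t/2 + 20 = -4*t**2 + 2*t + 2, so -3*t**2/2 + 3*t/2 + 18 = 0, which factors as -3*(t - 4)*(t + 3)/2 = 0. The curves meet at t = -3, 4.
On [-3, 4], w = -11*t**2/2 + 7*t/2 + 20 is on top; that piece has area ∫[-3,4] (-3*t**2/2 + 3*t/2 + 18) dt = 343/4.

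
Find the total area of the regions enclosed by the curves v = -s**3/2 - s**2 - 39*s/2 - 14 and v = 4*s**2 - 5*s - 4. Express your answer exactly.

71/12

Set the curves equal: -s**3/2 - s**2 - 39*s/2 - 14 = 4*s**2 - 5*s - 4, so -s**3/2 - 5*s**2 - 29*s/2 - 10 = 0, which factors as -(s + 1)*(s + 4)*(s + 5)/2 = 0. The curves meet at s = -5, -4, -1.
On [-5, -4], v = 4*s**2 - 5*s - 4 is on top; that piece has area ∫[-5,-4] (-(-s**3/2 - 5*s**2 - 29*s/2 - 10)) ds = 7/24.
On [-4, -1], v = -s**3/2 - s**2 - 39*s/2 - 14 is on top; that piece has area ∫[-4,-1] (-s**3/2 - 5*s**2 - 29*s/2 - 10) ds = 45/8.
Total enclosed area = 7/24 + 45/8 = 71/12.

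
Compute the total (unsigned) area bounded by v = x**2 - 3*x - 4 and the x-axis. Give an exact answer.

The curve meets the x-axis where x**2 - 3*x - 4 = 0, i.e. (x - 4)*(x + 1) = 0, at x = -1, 4.
On [-1, 4] the curve lies below the axis; ∫[-1,4] (x**2 - 3*x - 4) dx = -125/6, giving area 125/6.

125/6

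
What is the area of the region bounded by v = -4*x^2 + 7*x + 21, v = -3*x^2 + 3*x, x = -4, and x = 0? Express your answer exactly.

The difference (-4*x^2 + 7*x + 21) - (-3*x^2 + 3*x) = -x^2 + 4*x + 21 changes sign at x = -3 inside [-4, 0], so split the integral there.
∫[-4,-3] (-x^2 + 4*x + 21) dx = -16/3; the area of that piece is 16/3.
∫[-3,0] (-x^2 + 4*x + 21) dx = 36.
Total area = 16/3 + 36 = 124/3.

124/3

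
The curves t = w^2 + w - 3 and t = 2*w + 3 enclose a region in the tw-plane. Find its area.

125/6

Both boundary curves give t as a function of w, so integrate with respect to w. Setting them equal: w^2 - w - 6 = 0, i.e. (w - 3)*(w + 2) = 0, so they meet at w = -2, 3.
For w in [-2, 3], t = w^2 + w - 3 is on the left; area = ∫[-2,3] (-(w^2 - w - 6)) dw = 125/6.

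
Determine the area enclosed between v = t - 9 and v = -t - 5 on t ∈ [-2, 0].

12

On [-2, 0], (t - 9) - (-t - 5) = 2*t - 4 is ≤ 0 throughout, so the area is a single integral of |2*t - 4|.
∫[-2,0] (2*t - 4) dt = -12; the area of that piece is 12.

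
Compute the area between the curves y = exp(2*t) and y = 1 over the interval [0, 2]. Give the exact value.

-5/2 + exp(4)/2

On [0, 2], (exp(2*t)) - (1) = exp(2*t) - 1 is ≥ 0 throughout, so the area is a single integral of |exp(2*t) - 1|.
∫[0,2] (exp(2*t) - 1) dt = -5/2 + exp(4)/2.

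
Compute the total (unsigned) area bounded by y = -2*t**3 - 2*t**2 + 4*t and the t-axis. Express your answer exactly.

The curve meets the t-axis where -2*t**3 - 2*t**2 + 4*t = 0, i.e. -2*t*(t - 1)*(t + 2) = 0, at t = -2, 0, 1.
On [-2, 0] the curve lies below the axis; ∫[-2,0] (-2*t**3 - 2*t**2 + 4*t) dt = -16/3, giving area 16/3.
On [0, 1] the curve lies above the axis; ∫[0,1] (-2*t**3 - 2*t**2 + 4*t) dt = 5/6, giving area 5/6.
Total area = 16/3 + 5/6 = 37/6.

37/6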